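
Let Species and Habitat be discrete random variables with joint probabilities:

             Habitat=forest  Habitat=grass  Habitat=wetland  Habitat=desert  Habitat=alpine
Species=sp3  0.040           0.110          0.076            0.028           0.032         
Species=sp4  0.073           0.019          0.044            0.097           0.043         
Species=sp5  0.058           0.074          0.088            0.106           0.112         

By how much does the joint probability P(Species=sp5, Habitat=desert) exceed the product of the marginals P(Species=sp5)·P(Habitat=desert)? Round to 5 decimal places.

0.00482

P(Species=sp5) = 0.058 + 0.074 + 0.088 + 0.106 + 0.112 = 0.438.
P(Habitat=desert) = 0.028 + 0.097 + 0.106 = 0.231.
P(Species=sp5, Habitat=desert) − P(Species=sp5)P(Habitat=desert) = 0.106 − 0.438×0.231 = 0.00482.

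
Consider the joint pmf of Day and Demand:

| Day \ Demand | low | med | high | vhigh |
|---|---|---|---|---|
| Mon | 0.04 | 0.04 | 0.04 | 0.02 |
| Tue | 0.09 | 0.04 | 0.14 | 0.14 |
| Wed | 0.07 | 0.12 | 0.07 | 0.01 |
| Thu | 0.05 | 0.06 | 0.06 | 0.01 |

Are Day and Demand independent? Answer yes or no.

no

P(Day=Tue) = 0.41 and P(Demand=med) = 0.26, so their product is 0.1066, but P(Day=Tue, Demand=med) = 0.04. Since these differ, Day and Demand are not independent.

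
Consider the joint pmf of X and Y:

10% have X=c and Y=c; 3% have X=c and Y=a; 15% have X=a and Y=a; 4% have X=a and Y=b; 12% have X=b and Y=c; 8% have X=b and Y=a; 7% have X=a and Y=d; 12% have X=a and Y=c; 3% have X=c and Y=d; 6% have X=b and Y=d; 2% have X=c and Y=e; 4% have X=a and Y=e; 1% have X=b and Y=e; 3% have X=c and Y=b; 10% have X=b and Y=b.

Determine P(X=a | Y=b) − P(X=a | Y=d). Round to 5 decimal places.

-0.20221

P(Y=b) = 0.04 + 0.10 + 0.03 = 0.17; P(X=a | Y=b) = 0.04/0.17 = 0.235294.
P(Y=d) = 0.07 + 0.06 + 0.03 = 0.16; P(X=a | Y=d) = 0.07/0.16 = 0.437500.
Difference = -0.20221.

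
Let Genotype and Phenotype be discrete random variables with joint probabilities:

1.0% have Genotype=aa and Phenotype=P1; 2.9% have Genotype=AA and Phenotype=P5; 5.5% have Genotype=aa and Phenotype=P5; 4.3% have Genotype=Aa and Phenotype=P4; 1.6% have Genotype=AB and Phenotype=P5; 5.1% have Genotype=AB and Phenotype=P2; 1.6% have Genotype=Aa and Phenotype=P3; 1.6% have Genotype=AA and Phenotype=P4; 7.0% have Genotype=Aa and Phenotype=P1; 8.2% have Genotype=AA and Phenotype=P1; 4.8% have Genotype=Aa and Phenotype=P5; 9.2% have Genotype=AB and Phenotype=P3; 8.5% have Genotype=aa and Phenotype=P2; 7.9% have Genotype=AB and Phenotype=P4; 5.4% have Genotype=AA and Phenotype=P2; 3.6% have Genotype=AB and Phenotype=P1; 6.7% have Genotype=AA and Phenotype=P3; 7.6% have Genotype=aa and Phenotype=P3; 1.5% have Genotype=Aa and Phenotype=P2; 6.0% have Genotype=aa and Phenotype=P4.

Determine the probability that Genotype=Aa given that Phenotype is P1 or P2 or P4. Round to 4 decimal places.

0.2130

P(Phenotype=P1) = 0.082 + 0.070 + 0.010 + 0.036 = 0.198.
P(Phenotype=P2) = 0.054 + 0.015 + 0.085 + 0.051 = 0.205.
P(Phenotype=P4) = 0.016 + 0.043 + 0.060 + 0.079 = 0.198.
P(Phenotype ∈ {P1, P2, P4}) = 0.198 + 0.205 + 0.198 = 0.601; P(Genotype=Aa, Phenotype ∈ {P1, P2, P4}) = 0.070 + 0.015 + 0.043 = 0.128.
P(Genotype=Aa | Phenotype ∈ {P1, P2, P4}) = 0.128/0.601 = 0.2130.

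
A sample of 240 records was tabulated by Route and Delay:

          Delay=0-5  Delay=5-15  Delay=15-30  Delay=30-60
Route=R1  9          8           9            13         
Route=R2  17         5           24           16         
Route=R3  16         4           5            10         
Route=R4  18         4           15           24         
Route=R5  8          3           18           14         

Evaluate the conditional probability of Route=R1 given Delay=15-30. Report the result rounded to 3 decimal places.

Total with Delay=15-30: 9 + 24 + 5 + 15 + 18 = 71.
P(Route=R1 | Delay=15-30) = 9/71 = 0.127.

0.127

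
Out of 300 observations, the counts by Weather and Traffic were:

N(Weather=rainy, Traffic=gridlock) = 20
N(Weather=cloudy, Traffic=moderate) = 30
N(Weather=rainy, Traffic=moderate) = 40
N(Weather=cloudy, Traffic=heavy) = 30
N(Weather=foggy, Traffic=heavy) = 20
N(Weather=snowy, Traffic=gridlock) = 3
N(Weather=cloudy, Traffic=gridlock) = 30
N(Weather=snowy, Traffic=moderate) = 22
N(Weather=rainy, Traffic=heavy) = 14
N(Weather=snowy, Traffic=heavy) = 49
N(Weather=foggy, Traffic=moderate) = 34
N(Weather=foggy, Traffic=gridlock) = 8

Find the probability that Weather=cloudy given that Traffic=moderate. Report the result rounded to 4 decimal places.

Total with Traffic=moderate: 30 + 40 + 22 + 34 = 126.
P(Weather=cloudy | Traffic=moderate) = 30/126 = 0.2381.

0.2381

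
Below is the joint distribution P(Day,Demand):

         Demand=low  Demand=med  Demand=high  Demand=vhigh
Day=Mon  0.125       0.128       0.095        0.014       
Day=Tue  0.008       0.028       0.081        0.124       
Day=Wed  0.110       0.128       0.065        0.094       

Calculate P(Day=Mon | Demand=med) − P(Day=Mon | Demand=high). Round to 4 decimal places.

P(Demand=med) = 0.128 + 0.028 + 0.128 = 0.284; P(Day=Mon | Demand=med) = 0.128/0.284 = 0.45070.
P(Demand=high) = 0.095 + 0.081 + 0.065 = 0.241; P(Day=Mon | Demand=high) = 0.095/0.241 = 0.39419.
Difference = 0.0565.

0.0565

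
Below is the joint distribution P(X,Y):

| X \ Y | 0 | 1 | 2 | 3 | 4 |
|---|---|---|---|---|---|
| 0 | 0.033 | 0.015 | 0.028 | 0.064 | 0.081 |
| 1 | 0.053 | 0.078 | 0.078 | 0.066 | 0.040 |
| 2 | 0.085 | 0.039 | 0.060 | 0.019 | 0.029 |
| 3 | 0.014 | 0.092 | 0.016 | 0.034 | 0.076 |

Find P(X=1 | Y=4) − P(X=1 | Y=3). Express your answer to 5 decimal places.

-0.18366

P(Y=4) = 0.081 + 0.040 + 0.029 + 0.076 = 0.226; P(X=1 | Y=4) = 0.040/0.226 = 0.176991.
P(Y=3) = 0.064 + 0.066 + 0.019 + 0.034 = 0.183; P(X=1 | Y=3) = 0.066/0.183 = 0.360656.
Difference = -0.18366.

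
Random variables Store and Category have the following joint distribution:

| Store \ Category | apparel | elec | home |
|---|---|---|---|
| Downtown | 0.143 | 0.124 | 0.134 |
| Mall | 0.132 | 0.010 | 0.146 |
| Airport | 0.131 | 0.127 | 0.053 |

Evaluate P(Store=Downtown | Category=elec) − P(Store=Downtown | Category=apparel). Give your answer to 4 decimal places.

P(Category=elec) = 0.124 + 0.010 + 0.127 = 0.261; P(Store=Downtown | Category=elec) = 0.124/0.261 = 0.47510.
P(Category=apparel) = 0.143 + 0.132 + 0.131 = 0.406; P(Store=Downtown | Category=apparel) = 0.143/0.406 = 0.35222.
Difference = 0.1229.

0.1229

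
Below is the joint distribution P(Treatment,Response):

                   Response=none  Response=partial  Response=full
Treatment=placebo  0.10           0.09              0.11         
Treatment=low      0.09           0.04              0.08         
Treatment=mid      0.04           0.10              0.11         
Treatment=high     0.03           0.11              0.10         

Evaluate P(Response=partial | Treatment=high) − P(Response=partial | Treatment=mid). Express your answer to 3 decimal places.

0.058

P(Treatment=high) = 0.03 + 0.11 + 0.10 = 0.24; P(Response=partial | Treatment=high) = 0.11/0.24 = 0.4583.
P(Treatment=mid) = 0.04 + 0.10 + 0.11 = 0.25; P(Response=partial | Treatment=mid) = 0.10/0.25 = 0.4000.
Difference = 0.058.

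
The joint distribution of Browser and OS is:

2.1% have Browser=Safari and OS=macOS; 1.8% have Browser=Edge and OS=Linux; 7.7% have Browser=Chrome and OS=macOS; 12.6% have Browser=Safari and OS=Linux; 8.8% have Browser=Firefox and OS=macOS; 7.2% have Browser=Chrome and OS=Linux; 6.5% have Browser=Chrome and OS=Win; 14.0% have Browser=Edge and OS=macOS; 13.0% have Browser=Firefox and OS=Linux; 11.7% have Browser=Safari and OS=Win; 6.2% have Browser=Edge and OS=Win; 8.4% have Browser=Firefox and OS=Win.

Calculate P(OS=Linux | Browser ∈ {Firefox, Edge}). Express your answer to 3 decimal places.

P(Browser=Firefox) = 0.084 + 0.088 + 0.130 = 0.302.
P(Browser=Edge) = 0.062 + 0.140 + 0.018 = 0.220.
P(Browser ∈ {Firefox, Edge}) = 0.302 + 0.220 = 0.522; P(OS=Linux, Browser ∈ {Firefox, Edge}) = 0.130 + 0.018 = 0.148.
P(OS=Linux | Browser ∈ {Firefox, Edge}) = 0.148/0.522 = 0.284.

0.284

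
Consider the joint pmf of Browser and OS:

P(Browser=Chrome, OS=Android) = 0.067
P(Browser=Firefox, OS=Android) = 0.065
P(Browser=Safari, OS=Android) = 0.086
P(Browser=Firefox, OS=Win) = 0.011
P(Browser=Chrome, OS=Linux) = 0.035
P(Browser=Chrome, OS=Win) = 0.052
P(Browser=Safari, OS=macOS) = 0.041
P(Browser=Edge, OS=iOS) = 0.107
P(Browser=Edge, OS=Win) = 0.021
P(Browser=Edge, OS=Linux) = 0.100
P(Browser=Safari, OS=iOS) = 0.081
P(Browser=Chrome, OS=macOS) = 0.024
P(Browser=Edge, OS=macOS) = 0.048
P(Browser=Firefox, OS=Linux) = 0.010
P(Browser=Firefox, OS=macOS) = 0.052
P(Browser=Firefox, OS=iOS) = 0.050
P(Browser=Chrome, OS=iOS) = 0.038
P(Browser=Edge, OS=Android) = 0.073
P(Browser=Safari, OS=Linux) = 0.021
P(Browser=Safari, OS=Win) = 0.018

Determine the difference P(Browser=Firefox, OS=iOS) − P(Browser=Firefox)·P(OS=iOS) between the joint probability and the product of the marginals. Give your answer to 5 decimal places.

P(Browser=Firefox) = 0.011 + 0.052 + 0.010 + 0.050 + 0.065 = 0.188.
P(OS=iOS) = 0.038 + 0.050 + 0.081 + 0.107 = 0.276.
P(Browser=Firefox, OS=iOS) − P(Browser=Firefox)P(OS=iOS) = 0.050 − 0.188×0.276 = -0.00189.

-0.00189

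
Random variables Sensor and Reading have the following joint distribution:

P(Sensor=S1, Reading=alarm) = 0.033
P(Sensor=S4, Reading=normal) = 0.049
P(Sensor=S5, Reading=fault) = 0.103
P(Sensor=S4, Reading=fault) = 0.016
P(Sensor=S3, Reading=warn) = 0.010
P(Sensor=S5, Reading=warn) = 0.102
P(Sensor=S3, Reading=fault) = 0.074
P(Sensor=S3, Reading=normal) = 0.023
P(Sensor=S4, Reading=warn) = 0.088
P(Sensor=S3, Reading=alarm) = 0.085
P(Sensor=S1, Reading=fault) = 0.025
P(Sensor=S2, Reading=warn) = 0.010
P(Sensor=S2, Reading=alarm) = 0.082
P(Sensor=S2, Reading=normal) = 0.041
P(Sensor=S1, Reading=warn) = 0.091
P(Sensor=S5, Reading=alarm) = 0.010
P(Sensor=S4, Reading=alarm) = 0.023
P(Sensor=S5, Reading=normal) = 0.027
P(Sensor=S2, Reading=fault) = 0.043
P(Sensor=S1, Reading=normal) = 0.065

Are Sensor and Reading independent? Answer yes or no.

P(Sensor=S3) = 0.192 and P(Reading=warn) = 0.301, so their product is 0.05779, but P(Sensor=S3, Reading=warn) = 0.010. Since these differ, Sensor and Reading are not independent.

no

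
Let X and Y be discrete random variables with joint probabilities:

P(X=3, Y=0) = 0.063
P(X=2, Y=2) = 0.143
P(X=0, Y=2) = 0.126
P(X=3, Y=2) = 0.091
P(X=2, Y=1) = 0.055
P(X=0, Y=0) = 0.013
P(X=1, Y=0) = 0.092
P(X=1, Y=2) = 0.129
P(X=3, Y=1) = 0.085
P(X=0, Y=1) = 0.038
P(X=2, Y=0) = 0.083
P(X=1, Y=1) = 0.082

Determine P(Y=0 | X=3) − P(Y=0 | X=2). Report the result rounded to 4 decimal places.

-0.0318

P(X=3) = 0.063 + 0.085 + 0.091 = 0.239; P(Y=0 | X=3) = 0.063/0.239 = 0.26360.
P(X=2) = 0.083 + 0.055 + 0.143 = 0.281; P(Y=0 | X=2) = 0.083/0.281 = 0.29537.
Difference = -0.0318.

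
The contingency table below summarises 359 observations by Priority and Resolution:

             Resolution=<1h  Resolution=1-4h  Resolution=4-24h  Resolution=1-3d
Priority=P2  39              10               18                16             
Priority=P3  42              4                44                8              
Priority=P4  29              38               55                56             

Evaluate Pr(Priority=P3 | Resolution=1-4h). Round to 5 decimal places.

Total with Resolution=1-4h: 10 + 4 + 38 = 52.
P(Priority=P3 | Resolution=1-4h) = 4/52 = 0.07692.

0.07692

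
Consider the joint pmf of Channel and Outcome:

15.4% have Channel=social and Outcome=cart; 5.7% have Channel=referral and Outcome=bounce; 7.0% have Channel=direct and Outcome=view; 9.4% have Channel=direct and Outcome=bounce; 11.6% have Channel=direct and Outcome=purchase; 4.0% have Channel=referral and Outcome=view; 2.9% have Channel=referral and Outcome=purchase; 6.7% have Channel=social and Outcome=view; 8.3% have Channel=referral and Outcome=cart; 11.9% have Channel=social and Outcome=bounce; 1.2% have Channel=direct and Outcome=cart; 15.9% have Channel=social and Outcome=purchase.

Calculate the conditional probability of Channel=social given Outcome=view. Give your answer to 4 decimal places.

0.3785

P(Outcome=view) = 0.067 + 0.070 + 0.040 = 0.177.
P(Channel=social | Outcome=view) = 0.067/0.177 = 0.3785.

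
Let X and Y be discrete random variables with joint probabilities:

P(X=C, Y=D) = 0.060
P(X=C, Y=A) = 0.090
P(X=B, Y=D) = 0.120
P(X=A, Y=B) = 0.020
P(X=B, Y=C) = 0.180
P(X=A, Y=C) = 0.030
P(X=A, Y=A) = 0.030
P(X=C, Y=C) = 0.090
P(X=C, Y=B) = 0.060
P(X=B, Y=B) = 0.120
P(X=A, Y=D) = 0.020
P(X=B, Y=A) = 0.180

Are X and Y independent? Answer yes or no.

yes

Every cell satisfies P(X,Y) = P(X)·P(Y). For instance P(X=B) = 0.600, P(Y=C) = 0.300, and 0.600×0.300 = 0.180 matches the joint entry. So X and Y are independent.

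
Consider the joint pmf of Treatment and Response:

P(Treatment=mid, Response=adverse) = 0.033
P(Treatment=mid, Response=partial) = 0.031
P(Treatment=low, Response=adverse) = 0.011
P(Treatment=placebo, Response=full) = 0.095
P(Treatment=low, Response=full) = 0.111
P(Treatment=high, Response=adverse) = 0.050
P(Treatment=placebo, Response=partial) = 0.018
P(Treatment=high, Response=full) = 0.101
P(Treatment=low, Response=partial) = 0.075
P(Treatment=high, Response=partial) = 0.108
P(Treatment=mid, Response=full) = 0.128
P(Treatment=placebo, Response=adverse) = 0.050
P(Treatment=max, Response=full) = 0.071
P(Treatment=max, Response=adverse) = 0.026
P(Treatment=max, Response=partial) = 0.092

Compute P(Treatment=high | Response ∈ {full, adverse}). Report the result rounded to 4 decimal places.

P(Response=full) = 0.095 + 0.111 + 0.128 + 0.101 + 0.071 = 0.506.
P(Response=adverse) = 0.050 + 0.011 + 0.033 + 0.050 + 0.026 = 0.170.
P(Response ∈ {full, adverse}) = 0.506 + 0.170 = 0.676; P(Treatment=high, Response ∈ {full, adverse}) = 0.101 + 0.050 = 0.151.
P(Treatment=high | Response ∈ {full, adverse}) = 0.151/0.676 = 0.2234.

0.2234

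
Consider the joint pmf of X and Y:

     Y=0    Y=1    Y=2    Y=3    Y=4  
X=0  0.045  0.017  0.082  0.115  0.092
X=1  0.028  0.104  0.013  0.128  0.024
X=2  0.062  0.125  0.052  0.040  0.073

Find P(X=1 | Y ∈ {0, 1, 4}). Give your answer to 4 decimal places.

0.2737

P(Y=0) = 0.045 + 0.028 + 0.062 = 0.135.
P(Y=1) = 0.017 + 0.104 + 0.125 = 0.246.
P(Y=4) = 0.092 + 0.024 + 0.073 = 0.189.
P(Y ∈ {0, 1, 4}) = 0.135 + 0.246 + 0.189 = 0.570; P(X=1, Y ∈ {0, 1, 4}) = 0.028 + 0.104 + 0.024 = 0.156.
P(X=1 | Y ∈ {0, 1, 4}) = 0.156/0.570 = 0.2737.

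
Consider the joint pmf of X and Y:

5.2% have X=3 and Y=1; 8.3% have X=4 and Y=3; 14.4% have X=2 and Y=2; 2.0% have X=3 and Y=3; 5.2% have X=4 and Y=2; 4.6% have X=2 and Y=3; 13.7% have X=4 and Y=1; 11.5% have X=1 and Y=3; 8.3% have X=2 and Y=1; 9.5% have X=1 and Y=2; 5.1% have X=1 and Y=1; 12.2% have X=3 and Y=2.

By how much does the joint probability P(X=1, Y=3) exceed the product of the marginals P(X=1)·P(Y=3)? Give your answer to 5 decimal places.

P(X=1) = 0.051 + 0.095 + 0.115 = 0.261.
P(Y=3) = 0.115 + 0.046 + 0.020 + 0.083 = 0.264.
P(X=1, Y=3) − P(X=1)P(Y=3) = 0.115 − 0.261×0.264 = 0.04610.

0.04610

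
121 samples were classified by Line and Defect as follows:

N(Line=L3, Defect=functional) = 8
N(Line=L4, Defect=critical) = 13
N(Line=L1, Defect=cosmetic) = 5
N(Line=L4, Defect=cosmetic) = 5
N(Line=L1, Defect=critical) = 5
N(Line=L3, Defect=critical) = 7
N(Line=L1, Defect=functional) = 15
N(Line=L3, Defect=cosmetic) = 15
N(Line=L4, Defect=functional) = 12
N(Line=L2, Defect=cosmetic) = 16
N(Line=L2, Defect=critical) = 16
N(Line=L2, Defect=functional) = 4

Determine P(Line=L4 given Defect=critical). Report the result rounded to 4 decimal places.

0.3171

Total with Defect=critical: 5 + 16 + 7 + 13 = 41.
P(Line=L4 | Defect=critical) = 13/41 = 0.3171.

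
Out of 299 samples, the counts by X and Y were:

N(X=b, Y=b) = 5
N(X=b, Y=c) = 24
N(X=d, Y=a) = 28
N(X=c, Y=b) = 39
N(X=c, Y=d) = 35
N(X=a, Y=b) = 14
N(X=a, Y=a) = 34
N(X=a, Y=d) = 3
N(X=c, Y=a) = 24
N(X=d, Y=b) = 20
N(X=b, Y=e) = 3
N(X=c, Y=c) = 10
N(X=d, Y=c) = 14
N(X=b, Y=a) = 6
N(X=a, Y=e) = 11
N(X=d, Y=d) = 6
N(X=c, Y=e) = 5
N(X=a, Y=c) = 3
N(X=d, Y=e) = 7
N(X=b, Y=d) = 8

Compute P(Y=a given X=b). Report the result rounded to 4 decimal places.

Total with X=b: 6 + 5 + 24 + 8 + 3 = 46.
P(Y=a | X=b) = 6/46 = 0.1304.

0.1304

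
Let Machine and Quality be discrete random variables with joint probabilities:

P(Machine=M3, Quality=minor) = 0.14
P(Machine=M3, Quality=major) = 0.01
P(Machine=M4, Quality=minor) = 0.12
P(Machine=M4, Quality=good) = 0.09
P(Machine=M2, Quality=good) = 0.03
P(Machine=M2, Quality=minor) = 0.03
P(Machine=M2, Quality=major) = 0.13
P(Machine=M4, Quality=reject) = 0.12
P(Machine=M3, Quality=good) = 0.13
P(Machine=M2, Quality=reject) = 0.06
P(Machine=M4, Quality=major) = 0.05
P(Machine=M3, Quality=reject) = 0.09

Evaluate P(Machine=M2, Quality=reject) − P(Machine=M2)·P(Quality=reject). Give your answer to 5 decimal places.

P(Machine=M2) = 0.03 + 0.03 + 0.13 + 0.06 = 0.25.
P(Quality=reject) = 0.06 + 0.09 + 0.12 = 0.27.
P(Machine=M2, Quality=reject) − P(Machine=M2)P(Quality=reject) = 0.06 − 0.25×0.27 = -0.00750.

-0.00750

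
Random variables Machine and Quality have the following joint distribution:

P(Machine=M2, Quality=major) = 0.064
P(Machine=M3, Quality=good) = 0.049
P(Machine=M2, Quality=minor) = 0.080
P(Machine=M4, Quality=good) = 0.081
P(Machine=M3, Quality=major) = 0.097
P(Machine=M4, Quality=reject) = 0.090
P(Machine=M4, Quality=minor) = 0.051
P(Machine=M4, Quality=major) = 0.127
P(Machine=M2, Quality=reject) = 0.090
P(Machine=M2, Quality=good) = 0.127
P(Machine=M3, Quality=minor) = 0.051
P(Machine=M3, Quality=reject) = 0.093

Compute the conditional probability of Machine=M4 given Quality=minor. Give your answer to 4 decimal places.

P(Quality=minor) = 0.080 + 0.051 + 0.051 = 0.182.
P(Machine=M4 | Quality=minor) = 0.051/0.182 = 0.2802.

0.2802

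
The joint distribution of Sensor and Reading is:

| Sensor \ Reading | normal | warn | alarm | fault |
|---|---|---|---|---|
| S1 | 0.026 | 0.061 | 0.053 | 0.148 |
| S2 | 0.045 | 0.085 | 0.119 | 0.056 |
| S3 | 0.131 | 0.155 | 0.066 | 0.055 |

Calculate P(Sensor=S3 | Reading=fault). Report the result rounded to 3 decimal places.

P(Reading=fault) = 0.148 + 0.056 + 0.055 = 0.259.
P(Sensor=S3 | Reading=fault) = 0.055/0.259 = 0.212.

0.212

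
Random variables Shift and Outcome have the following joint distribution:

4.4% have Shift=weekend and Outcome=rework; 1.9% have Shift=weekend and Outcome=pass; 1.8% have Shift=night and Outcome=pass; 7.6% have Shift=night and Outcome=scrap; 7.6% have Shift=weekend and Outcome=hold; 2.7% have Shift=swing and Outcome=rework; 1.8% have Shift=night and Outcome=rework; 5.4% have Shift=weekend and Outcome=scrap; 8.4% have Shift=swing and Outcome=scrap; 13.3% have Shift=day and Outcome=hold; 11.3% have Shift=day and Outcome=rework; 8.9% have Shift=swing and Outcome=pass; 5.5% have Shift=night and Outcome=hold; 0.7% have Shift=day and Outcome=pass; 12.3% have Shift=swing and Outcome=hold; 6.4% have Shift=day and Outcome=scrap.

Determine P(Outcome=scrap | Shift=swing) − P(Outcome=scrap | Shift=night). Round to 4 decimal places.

P(Shift=swing) = 0.089 + 0.027 + 0.084 + 0.123 = 0.323; P(Outcome=scrap | Shift=swing) = 0.084/0.323 = 0.26006.
P(Shift=night) = 0.018 + 0.018 + 0.076 + 0.055 = 0.167; P(Outcome=scrap | Shift=night) = 0.076/0.167 = 0.45509.
Difference = -0.1950.

-0.1950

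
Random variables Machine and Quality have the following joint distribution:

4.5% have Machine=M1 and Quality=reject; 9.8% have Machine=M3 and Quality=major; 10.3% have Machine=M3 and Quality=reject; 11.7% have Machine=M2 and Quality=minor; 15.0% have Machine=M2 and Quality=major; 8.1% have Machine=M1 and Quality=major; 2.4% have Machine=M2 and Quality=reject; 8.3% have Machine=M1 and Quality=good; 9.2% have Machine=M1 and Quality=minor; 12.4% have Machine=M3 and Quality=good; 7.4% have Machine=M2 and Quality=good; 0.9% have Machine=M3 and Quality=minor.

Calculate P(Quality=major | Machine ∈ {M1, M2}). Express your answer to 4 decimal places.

P(Machine=M1) = 0.083 + 0.092 + 0.081 + 0.045 = 0.301.
P(Machine=M2) = 0.074 + 0.117 + 0.150 + 0.024 = 0.365.
P(Machine ∈ {M1, M2}) = 0.301 + 0.365 = 0.666; P(Quality=major, Machine ∈ {M1, M2}) = 0.081 + 0.150 = 0.231.
P(Quality=major | Machine ∈ {M1, M2}) = 0.231/0.666 = 0.3468.

0.3468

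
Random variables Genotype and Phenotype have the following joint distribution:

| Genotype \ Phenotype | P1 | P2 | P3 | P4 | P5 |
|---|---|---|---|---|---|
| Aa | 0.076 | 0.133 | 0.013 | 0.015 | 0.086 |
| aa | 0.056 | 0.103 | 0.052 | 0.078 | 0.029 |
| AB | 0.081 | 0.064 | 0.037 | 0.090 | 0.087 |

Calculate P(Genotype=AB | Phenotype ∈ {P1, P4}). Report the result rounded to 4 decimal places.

P(Phenotype=P1) = 0.076 + 0.056 + 0.081 = 0.213.
P(Phenotype=P4) = 0.015 + 0.078 + 0.090 = 0.183.
P(Phenotype ∈ {P1, P4}) = 0.213 + 0.183 = 0.396; P(Genotype=AB, Phenotype ∈ {P1, P4}) = 0.081 + 0.090 = 0.171.
P(Genotype=AB | Phenotype ∈ {P1, P4}) = 0.171/0.396 = 0.4318.

0.4318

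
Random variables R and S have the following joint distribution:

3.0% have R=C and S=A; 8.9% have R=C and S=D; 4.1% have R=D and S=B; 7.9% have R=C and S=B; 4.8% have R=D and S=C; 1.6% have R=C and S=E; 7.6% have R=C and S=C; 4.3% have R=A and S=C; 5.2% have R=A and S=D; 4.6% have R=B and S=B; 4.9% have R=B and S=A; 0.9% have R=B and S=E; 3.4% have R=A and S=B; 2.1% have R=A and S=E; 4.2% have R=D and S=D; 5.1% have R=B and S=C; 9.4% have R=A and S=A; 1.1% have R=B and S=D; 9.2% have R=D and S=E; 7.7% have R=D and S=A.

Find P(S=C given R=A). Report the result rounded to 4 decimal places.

0.1762

P(R=A) = 0.094 + 0.034 + 0.043 + 0.052 + 0.021 = 0.244.
P(S=C | R=A) = 0.043/0.244 = 0.1762.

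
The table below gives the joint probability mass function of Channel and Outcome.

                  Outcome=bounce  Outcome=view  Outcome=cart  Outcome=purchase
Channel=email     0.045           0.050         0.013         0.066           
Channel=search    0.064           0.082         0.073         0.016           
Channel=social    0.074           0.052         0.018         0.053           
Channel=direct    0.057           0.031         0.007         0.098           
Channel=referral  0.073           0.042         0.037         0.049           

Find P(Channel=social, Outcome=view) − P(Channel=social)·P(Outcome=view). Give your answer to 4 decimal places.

P(Channel=social) = 0.074 + 0.052 + 0.018 + 0.053 = 0.197.
P(Outcome=view) = 0.050 + 0.082 + 0.052 + 0.031 + 0.042 = 0.257.
P(Channel=social, Outcome=view) − P(Channel=social)P(Outcome=view) = 0.052 − 0.197×0.257 = 0.0014.

0.0014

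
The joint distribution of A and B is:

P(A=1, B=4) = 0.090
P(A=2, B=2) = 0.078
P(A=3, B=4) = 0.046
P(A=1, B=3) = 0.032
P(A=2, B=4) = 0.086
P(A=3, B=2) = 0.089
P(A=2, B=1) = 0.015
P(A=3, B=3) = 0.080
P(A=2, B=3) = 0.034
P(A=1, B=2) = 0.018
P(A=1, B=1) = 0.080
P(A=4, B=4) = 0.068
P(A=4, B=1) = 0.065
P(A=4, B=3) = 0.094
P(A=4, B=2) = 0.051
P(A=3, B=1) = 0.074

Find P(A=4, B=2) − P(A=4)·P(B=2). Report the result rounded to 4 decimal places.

-0.0146

P(A=4) = 0.065 + 0.051 + 0.094 + 0.068 = 0.278.
P(B=2) = 0.018 + 0.078 + 0.089 + 0.051 = 0.236.
P(A=4, B=2) − P(A=4)P(B=2) = 0.051 − 0.278×0.236 = -0.0146.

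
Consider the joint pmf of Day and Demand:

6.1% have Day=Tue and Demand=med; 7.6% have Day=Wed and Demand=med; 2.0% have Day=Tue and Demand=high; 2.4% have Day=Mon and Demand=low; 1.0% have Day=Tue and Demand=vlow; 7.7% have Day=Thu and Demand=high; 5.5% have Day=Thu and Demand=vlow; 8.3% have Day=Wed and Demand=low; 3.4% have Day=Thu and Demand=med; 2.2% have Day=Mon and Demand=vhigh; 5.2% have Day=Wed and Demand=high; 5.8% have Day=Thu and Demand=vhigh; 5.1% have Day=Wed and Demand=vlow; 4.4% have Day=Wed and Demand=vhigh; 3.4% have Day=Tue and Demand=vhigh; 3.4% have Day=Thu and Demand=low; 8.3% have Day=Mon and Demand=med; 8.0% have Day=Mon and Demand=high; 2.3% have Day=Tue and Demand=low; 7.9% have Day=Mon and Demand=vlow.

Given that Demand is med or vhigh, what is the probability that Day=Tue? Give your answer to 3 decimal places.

P(Demand=med) = 0.083 + 0.061 + 0.076 + 0.034 = 0.254.
P(Demand=vhigh) = 0.022 + 0.034 + 0.044 + 0.058 = 0.158.
P(Demand ∈ {med, vhigh}) = 0.254 + 0.158 = 0.412; P(Day=Tue, Demand ∈ {med, vhigh}) = 0.061 + 0.034 = 0.095.
P(Day=Tue | Demand ∈ {med, vhigh}) = 0.095/0.412 = 0.231.

0.231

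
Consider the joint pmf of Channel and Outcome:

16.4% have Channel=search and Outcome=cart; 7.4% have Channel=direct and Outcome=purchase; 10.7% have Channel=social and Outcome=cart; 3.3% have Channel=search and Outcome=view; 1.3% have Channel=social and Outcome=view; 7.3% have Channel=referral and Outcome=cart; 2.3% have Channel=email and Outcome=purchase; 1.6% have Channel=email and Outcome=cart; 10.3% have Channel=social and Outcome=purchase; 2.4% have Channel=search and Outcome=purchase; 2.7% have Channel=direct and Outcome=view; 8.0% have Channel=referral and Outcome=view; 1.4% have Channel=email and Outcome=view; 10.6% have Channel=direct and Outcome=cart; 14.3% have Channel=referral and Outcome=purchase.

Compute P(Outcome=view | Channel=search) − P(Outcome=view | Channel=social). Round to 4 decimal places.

0.0910

P(Channel=search) = 0.033 + 0.164 + 0.024 = 0.221; P(Outcome=view | Channel=search) = 0.033/0.221 = 0.14932.
P(Channel=social) = 0.013 + 0.107 + 0.103 = 0.223; P(Outcome=view | Channel=social) = 0.013/0.223 = 0.05830.
Difference = 0.0910.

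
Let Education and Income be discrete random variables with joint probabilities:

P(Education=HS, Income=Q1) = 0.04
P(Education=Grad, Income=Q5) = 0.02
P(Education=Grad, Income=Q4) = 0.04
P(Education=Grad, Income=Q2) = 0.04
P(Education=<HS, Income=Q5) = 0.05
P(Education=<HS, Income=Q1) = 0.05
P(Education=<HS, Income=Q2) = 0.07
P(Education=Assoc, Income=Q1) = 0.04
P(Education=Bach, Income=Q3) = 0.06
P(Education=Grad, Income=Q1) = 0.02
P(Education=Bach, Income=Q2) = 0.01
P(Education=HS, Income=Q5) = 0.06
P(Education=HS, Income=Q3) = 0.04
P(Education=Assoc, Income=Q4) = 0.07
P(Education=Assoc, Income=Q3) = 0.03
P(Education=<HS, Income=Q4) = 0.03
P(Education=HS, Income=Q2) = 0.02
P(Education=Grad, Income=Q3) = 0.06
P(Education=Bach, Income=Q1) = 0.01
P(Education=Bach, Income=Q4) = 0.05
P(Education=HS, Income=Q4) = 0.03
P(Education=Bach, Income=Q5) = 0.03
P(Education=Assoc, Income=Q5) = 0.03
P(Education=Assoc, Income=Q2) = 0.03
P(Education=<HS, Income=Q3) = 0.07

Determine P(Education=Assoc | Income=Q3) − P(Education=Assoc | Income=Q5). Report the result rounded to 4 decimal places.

P(Income=Q3) = 0.07 + 0.04 + 0.03 + 0.06 + 0.06 = 0.26; P(Education=Assoc | Income=Q3) = 0.03/0.26 = 0.11538.
P(Income=Q5) = 0.05 + 0.06 + 0.03 + 0.03 + 0.02 = 0.19; P(Education=Assoc | Income=Q5) = 0.03/0.19 = 0.15789.
Difference = -0.0425.

-0.0425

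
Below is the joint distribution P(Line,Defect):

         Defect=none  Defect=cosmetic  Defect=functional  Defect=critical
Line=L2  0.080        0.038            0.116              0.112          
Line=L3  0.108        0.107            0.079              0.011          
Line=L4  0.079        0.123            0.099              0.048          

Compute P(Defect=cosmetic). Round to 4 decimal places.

0.2680

P(Defect=cosmetic) = 0.038 + 0.107 + 0.123 = 0.268.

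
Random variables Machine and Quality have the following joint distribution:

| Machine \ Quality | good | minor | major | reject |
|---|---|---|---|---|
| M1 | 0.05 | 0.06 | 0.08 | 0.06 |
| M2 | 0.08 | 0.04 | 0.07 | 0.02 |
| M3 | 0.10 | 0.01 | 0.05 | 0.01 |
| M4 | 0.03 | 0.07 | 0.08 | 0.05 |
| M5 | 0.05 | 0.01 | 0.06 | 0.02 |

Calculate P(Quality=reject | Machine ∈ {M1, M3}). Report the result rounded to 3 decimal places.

0.167

P(Machine=M1) = 0.05 + 0.06 + 0.08 + 0.06 = 0.25.
P(Machine=M3) = 0.10 + 0.01 + 0.05 + 0.01 = 0.17.
P(Machine ∈ {M1, M3}) = 0.25 + 0.17 = 0.42; P(Quality=reject, Machine ∈ {M1, M3}) = 0.06 + 0.01 = 0.07.
P(Quality=reject | Machine ∈ {M1, M3}) = 0.07/0.42 = 0.167.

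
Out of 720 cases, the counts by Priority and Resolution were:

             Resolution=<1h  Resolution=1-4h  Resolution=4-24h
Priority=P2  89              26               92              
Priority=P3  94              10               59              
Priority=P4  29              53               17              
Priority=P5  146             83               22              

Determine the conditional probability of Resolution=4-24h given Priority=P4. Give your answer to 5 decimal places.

0.17172

Total with Priority=P4: 29 + 53 + 17 = 99.
P(Resolution=4-24h | Priority=P4) = 17/99 = 0.17172.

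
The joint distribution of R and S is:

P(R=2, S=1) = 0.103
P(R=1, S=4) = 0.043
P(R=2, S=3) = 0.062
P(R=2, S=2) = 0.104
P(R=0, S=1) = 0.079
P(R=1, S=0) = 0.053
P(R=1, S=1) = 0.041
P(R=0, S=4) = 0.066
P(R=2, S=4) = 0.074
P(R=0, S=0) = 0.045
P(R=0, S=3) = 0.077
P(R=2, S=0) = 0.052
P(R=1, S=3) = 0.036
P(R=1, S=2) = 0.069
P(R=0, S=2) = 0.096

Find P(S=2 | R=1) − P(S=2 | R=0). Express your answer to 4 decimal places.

0.0207

P(R=1) = 0.053 + 0.041 + 0.069 + 0.036 + 0.043 = 0.242; P(S=2 | R=1) = 0.069/0.242 = 0.28512.
P(R=0) = 0.045 + 0.079 + 0.096 + 0.077 + 0.066 = 0.363; P(S=2 | R=0) = 0.096/0.363 = 0.26446.
Difference = 0.0207.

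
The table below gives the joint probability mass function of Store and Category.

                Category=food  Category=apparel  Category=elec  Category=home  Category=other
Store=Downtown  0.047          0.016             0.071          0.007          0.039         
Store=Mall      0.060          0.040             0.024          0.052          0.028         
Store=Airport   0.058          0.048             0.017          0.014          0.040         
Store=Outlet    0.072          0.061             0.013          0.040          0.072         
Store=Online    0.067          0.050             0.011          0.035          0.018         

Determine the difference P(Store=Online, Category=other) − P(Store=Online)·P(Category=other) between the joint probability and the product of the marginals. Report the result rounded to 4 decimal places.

P(Store=Online) = 0.067 + 0.050 + 0.011 + 0.035 + 0.018 = 0.181.
P(Category=other) = 0.039 + 0.028 + 0.040 + 0.072 + 0.018 = 0.197.
P(Store=Online, Category=other) − P(Store=Online)P(Category=other) = 0.018 − 0.181×0.197 = -0.0177.

-0.0177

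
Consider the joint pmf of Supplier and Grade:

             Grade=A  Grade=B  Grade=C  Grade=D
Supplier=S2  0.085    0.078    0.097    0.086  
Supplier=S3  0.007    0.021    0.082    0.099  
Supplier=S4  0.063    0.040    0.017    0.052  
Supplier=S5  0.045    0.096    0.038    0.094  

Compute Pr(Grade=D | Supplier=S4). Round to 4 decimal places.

0.3023

P(Supplier=S4) = 0.063 + 0.040 + 0.017 + 0.052 = 0.172.
P(Grade=D | Supplier=S4) = 0.052/0.172 = 0.3023.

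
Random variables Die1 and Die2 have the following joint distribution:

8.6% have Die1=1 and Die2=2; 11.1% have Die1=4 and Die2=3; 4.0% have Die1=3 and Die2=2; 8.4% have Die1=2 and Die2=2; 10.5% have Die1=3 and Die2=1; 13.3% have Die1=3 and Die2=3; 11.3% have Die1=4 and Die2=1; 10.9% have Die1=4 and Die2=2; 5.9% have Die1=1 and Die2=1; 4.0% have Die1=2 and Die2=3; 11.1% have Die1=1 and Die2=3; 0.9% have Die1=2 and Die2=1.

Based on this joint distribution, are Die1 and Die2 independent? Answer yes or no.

P(Die1=3) = 0.278 and P(Die2=2) = 0.319, so their product is 0.08868, but P(Die1=3, Die2=2) = 0.040. Since these differ, Die1 and Die2 are not independent.

no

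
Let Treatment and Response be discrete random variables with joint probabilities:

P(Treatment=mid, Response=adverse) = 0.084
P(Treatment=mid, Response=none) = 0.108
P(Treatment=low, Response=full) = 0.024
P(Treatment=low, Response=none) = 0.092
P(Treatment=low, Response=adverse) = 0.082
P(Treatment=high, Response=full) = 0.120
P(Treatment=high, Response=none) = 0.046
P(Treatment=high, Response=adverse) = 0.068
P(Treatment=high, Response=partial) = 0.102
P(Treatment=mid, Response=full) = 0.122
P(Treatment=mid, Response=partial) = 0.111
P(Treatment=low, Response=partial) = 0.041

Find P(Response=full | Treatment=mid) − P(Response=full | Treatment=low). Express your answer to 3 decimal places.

P(Treatment=mid) = 0.108 + 0.111 + 0.122 + 0.084 = 0.425; P(Response=full | Treatment=mid) = 0.122/0.425 = 0.2871.
P(Treatment=low) = 0.092 + 0.041 + 0.024 + 0.082 = 0.239; P(Response=full | Treatment=low) = 0.024/0.239 = 0.1004.
Difference = 0.187.

0.187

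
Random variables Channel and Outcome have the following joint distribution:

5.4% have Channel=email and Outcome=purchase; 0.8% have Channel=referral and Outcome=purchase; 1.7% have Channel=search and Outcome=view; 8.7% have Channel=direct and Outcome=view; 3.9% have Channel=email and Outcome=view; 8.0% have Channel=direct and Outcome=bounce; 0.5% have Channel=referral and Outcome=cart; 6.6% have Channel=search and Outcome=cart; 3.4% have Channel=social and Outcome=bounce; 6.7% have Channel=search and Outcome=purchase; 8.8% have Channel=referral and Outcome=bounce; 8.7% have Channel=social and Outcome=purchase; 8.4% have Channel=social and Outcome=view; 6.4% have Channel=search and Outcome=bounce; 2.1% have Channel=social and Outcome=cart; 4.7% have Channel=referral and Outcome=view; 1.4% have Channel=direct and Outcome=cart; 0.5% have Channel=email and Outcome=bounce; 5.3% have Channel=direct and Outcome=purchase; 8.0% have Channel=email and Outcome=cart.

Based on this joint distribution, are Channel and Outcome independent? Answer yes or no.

no

P(Channel=referral) = 0.148 and P(Outcome=bounce) = 0.271, so their product is 0.04011, but P(Channel=referral, Outcome=bounce) = 0.088. Since these differ, Channel and Outcome are not independent.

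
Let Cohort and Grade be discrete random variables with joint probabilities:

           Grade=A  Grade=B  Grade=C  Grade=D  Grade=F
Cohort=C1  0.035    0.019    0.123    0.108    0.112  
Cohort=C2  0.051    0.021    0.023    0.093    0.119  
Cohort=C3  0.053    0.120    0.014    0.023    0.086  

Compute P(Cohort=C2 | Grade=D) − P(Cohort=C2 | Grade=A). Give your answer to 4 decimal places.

0.0483

P(Grade=D) = 0.108 + 0.093 + 0.023 = 0.224; P(Cohort=C2 | Grade=D) = 0.093/0.224 = 0.41518.
P(Grade=A) = 0.035 + 0.051 + 0.053 = 0.139; P(Cohort=C2 | Grade=A) = 0.051/0.139 = 0.36691.
Difference = 0.0483.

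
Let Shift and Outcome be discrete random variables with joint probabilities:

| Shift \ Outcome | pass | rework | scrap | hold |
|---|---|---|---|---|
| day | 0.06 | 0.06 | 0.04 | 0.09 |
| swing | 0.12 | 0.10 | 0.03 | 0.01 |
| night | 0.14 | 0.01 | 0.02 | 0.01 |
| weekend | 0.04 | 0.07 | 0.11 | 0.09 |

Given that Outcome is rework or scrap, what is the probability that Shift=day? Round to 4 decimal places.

0.2273

P(Outcome=rework) = 0.06 + 0.10 + 0.01 + 0.07 = 0.24.
P(Outcome=scrap) = 0.04 + 0.03 + 0.02 + 0.11 = 0.20.
P(Outcome ∈ {rework, scrap}) = 0.24 + 0.20 = 0.44; P(Shift=day, Outcome ∈ {rework, scrap}) = 0.06 + 0.04 = 0.10.
P(Shift=day | Outcome ∈ {rework, scrap}) = 0.10/0.44 = 0.2273.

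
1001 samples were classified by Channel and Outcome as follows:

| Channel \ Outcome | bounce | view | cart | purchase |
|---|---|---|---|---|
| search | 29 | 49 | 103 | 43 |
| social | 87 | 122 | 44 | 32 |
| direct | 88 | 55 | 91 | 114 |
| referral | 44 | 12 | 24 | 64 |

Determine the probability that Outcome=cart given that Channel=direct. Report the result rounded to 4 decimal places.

Total with Channel=direct: 88 + 55 + 91 + 114 = 348.
P(Outcome=cart | Channel=direct) = 91/348 = 0.2615.

0.2615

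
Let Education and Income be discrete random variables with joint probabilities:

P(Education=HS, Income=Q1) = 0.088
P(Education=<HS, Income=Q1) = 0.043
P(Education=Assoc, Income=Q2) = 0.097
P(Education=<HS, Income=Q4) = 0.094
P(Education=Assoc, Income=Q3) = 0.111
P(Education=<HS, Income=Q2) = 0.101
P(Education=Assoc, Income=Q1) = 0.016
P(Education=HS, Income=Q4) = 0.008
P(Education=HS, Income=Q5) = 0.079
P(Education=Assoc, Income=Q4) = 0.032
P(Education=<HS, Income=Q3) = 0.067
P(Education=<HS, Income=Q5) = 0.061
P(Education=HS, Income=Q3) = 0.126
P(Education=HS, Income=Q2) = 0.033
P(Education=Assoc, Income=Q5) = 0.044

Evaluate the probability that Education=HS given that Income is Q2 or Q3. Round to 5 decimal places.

0.29720

P(Income=Q2) = 0.101 + 0.033 + 0.097 = 0.231.
P(Income=Q3) = 0.067 + 0.126 + 0.111 = 0.304.
P(Income ∈ {Q2, Q3}) = 0.231 + 0.304 = 0.535; P(Education=HS, Income ∈ {Q2, Q3}) = 0.033 + 0.126 = 0.159.
P(Education=HS | Income ∈ {Q2, Q3}) = 0.159/0.535 = 0.29720.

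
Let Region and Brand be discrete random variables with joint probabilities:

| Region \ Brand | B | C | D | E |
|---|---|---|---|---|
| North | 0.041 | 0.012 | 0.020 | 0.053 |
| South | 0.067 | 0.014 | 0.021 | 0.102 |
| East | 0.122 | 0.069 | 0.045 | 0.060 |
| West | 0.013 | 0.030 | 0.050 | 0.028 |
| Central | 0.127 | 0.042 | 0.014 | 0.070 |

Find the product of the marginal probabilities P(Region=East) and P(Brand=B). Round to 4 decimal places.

P(Region=East) = 0.122 + 0.069 + 0.045 + 0.060 = 0.296.
P(Brand=B) = 0.041 + 0.067 + 0.122 + 0.013 + 0.127 = 0.370.
Product: 0.296 × 0.370 = 0.1095.

0.1095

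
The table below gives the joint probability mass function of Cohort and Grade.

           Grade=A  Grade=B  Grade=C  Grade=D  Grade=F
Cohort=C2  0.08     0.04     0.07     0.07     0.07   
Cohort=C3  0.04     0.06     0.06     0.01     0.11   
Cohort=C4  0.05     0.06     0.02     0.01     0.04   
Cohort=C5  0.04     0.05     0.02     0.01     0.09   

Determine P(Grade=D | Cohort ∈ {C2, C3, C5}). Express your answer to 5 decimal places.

0.10976

P(Cohort=C2) = 0.08 + 0.04 + 0.07 + 0.07 + 0.07 = 0.33.
P(Cohort=C3) = 0.04 + 0.06 + 0.06 + 0.01 + 0.11 = 0.28.
P(Cohort=C5) = 0.04 + 0.05 + 0.02 + 0.01 + 0.09 = 0.21.
P(Cohort ∈ {C2, C3, C5}) = 0.33 + 0.28 + 0.21 = 0.82; P(Grade=D, Cohort ∈ {C2, C3, C5}) = 0.07 + 0.01 + 0.01 = 0.09.
P(Grade=D | Cohort ∈ {C2, C3, C5}) = 0.09/0.82 = 0.10976.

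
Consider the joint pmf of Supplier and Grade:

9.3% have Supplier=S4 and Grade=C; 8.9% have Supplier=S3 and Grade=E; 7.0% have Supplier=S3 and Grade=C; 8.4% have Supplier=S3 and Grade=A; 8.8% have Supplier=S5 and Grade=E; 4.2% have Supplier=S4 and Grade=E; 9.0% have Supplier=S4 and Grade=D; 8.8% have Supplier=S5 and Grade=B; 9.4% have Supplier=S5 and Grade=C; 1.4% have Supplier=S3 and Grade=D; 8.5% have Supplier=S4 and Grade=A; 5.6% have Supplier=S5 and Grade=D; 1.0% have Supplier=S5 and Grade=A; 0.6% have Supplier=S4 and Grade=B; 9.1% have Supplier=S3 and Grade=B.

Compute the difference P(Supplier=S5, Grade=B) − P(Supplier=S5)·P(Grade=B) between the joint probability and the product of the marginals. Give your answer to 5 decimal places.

0.02584

P(Supplier=S5) = 0.010 + 0.088 + 0.094 + 0.056 + 0.088 = 0.336.
P(Grade=B) = 0.091 + 0.006 + 0.088 = 0.185.
P(Supplier=S5, Grade=B) − P(Supplier=S5)P(Grade=B) = 0.088 − 0.336×0.185 = 0.02584.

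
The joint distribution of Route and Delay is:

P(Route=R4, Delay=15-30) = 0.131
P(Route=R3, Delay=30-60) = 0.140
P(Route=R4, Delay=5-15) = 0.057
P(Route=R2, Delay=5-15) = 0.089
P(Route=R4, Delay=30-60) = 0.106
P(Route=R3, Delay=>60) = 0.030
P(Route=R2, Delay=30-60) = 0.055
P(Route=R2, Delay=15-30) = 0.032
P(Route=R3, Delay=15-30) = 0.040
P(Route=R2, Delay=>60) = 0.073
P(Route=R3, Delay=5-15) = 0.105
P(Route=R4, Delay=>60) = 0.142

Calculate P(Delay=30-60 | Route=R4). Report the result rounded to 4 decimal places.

0.2431

P(Route=R4) = 0.057 + 0.131 + 0.106 + 0.142 = 0.436.
P(Delay=30-60 | Route=R4) = 0.106/0.436 = 0.2431.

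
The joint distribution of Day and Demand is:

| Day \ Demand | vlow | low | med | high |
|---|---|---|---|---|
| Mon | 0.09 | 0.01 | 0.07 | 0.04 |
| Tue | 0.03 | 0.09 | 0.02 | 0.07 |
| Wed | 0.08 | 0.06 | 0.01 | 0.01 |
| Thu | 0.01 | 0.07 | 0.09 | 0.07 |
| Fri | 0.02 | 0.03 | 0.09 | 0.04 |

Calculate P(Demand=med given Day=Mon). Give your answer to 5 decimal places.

0.33333

P(Day=Mon) = 0.09 + 0.01 + 0.07 + 0.04 = 0.21.
P(Demand=med | Day=Mon) = 0.07/0.21 = 0.33333.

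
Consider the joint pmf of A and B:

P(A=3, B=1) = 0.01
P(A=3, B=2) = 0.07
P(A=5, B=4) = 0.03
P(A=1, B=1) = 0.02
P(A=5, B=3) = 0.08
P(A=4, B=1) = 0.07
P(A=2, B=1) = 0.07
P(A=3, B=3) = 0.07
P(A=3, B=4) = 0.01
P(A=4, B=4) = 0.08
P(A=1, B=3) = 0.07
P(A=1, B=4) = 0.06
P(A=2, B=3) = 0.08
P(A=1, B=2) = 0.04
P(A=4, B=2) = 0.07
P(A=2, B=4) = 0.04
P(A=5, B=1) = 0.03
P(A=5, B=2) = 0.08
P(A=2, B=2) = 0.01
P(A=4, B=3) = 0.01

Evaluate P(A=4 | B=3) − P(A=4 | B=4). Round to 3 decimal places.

P(B=3) = 0.07 + 0.08 + 0.07 + 0.01 + 0.08 = 0.31; P(A=4 | B=3) = 0.01/0.31 = 0.0323.
P(B=4) = 0.06 + 0.04 + 0.01 + 0.08 + 0.03 = 0.22; P(A=4 | B=4) = 0.08/0.22 = 0.3636.
Difference = -0.331.

-0.331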